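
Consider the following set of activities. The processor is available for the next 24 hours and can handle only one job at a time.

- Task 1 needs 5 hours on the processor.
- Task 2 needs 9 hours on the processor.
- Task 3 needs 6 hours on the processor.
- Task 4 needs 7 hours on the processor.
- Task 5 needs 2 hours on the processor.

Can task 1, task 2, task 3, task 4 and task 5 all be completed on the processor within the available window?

Running back to back, the jobs need 5 + 9 + 6 + 7 + 2 = 29 hours on the processor.
Since 29 > 24, they cannot all fit.

No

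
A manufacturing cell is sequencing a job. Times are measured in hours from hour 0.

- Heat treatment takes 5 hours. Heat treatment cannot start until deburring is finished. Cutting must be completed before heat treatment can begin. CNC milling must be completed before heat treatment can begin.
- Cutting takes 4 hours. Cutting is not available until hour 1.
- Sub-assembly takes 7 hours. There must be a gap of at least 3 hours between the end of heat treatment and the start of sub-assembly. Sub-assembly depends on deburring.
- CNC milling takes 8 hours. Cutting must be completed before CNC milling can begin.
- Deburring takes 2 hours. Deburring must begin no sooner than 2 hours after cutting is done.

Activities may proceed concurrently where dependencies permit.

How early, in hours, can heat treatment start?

13

After its own release at hour 1, cutting can start at hour 1 and finishes at hour 5.
CNC milling waits on cutting (finishes hour 5), so it starts at hour 5 and finishes at 5 + 8 = hour 13.
Deburring waits on cutting (finishes hour 5, plus 2-hour gap → hour 7), so it starts at hour 7 and finishes at 7 + 2 = hour 9.
Heat treatment waits on deburring (finishes hour 9); cutting (finishes hour 5); CNC milling (finishes hour 13). The latest of these is hour 13, which is the earliest heat treatment can start.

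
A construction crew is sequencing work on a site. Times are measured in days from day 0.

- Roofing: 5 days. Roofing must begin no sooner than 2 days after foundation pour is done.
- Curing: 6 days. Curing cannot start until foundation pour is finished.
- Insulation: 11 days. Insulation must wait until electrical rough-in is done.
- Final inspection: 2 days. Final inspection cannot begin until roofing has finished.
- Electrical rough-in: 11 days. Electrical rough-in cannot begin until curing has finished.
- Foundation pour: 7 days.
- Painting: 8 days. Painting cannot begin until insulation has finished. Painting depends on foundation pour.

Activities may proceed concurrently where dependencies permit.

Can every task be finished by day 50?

Foundation pour has no prerequisites, so it starts at day 0 and finishes at day 7.
Roofing cannot begin until foundation pour (finishes day 7, plus 2-day gap → day 9). It runs from day 9 to 9 + 5 = day 14.
After roofing (finishes day 14), final inspection can start at day 14 and finishes at day 16.
Curing waits on foundation pour (finishes day 7), so it starts at day 7 and finishes at 7 + 6 = day 13.
Electrical rough-in cannot begin until curing (finishes day 13). It runs from day 13 to 13 + 11 = day 24.
Insulation cannot begin until electrical rough-in (finishes day 24). It runs from day 24 to 24 + 11 = day 35.
For painting: insulation (finishes day 35); foundation pour (finishes day 7). Taking the maximum gives a start of day 35, and it finishes at 35 + 8 = day 43.
Every task is finished by day 43, which is no later than the deadline of 50, so the schedule is feasible.

Yes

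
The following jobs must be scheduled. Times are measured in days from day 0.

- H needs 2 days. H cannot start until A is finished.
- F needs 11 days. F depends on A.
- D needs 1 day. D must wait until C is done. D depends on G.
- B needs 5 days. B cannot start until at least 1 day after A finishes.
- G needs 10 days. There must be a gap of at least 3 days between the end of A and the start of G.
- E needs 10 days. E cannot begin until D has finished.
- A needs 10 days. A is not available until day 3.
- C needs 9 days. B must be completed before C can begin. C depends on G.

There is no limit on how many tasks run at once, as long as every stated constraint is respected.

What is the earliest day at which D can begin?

A waits on its own release at day 3, so it starts at day 3 and finishes at 3 + 10 = day 13.
G cannot begin until A (finishes day 13, plus 3-day gap → day 16). It runs from day 16 to 16 + 10 = day 26.
After A (finishes day 13, plus 1-day gap → day 14), B can start at day 14 and finishes at day 19.
C cannot start until B (finishes day 19); G (finishes day 26). The controlling bound is day 26, so C finishes at 26 + 9 = day 35.
D waits on C (finishes day 35); G (finishes day 26). The latest of these is day 35, which is the earliest D can start.

35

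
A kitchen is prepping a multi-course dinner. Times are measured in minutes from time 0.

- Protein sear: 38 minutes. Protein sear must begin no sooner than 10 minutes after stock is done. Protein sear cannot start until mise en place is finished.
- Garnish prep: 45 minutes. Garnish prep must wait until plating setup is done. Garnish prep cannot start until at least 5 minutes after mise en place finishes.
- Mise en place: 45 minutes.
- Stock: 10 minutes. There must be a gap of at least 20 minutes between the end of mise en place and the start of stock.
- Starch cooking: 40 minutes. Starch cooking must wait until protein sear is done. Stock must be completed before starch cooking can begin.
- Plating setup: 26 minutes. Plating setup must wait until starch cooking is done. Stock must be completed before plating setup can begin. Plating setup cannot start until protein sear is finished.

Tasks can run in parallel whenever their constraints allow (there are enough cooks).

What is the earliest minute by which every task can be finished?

234

Mise en place has no prerequisites, so it starts at minute 0 and finishes at minute 45.
After mise en place (finishes minute 45, plus 20-minute gap → minute 65), stock can start at minute 65 and finishes at minute 75.
Protein sear needs all of stock (finishes minute 75, plus 10-minute gap → minute 85); mise en place (finishes minute 45). That puts its earliest start at minute 85; it finishes at 85 + 38 = minute 123.
Starch cooking needs all of protein sear (finishes minute 123); stock (finishes minute 75). That puts its earliest start at minute 123; it finishes at 123 + 40 = minute 163.
Plating setup cannot start until starch cooking (finishes minute 163); stock (finishes minute 75); protein sear (finishes minute 123). The controlling bound is minute 163, so plating setup finishes at 163 + 26 = minute 189.
Garnish prep cannot start until plating setup (finishes minute 189); mise en place (finishes minute 45, plus 5-minute gap → minute 50). The controlling bound is minute 189, so garnish prep finishes at 189 + 45 = minute 234.
All tasks are finished once the last one completes. Finish times: Mise en place at 45, Stock at 75, Protein sear at 123, Starch cooking at 163, Plating setup at 189, Garnish prep at 234. The latest is minute 234.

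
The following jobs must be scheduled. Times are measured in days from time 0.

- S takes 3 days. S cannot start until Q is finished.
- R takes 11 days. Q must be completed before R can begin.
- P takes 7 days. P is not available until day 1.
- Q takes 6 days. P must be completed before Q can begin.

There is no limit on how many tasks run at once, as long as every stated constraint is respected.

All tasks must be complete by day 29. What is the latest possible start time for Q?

12

R must finish by day 29; it takes 11 days, so it must start by 29 − 11 = day 18.
Nothing follows S; the deadline of day 29 is its only limit. It must start by 29 − 3 = day 26.
Q must finish in time for R (must start by day 18); S (must start by day 26). The tightest is day 18, so Q must start by 18 − 6 = day 12.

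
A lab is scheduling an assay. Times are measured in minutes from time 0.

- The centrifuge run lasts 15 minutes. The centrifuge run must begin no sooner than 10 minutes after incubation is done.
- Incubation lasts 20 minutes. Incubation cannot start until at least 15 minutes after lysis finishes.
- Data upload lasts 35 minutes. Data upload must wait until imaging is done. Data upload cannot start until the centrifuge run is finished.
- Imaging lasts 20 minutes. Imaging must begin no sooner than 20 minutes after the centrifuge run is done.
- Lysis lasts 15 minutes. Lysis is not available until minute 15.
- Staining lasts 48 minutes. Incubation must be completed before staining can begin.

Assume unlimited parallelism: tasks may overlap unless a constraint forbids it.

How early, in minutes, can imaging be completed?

130

After its own release at minute 15, lysis can start at minute 15 and finishes at minute 30.
Incubation waits on lysis (finishes minute 30, plus 15-minute gap → minute 45), so it starts at minute 45 and finishes at 45 + 20 = minute 65.
The centrifuge run cannot begin until incubation (finishes minute 65, plus 10-minute gap → minute 75). It runs from minute 75 to 75 + 15 = minute 90.
Imaging cannot begin until the centrifuge run (finishes minute 90, plus 20-minute gap → minute 110). It runs from minute 110 to 110 + 20 = minute 130.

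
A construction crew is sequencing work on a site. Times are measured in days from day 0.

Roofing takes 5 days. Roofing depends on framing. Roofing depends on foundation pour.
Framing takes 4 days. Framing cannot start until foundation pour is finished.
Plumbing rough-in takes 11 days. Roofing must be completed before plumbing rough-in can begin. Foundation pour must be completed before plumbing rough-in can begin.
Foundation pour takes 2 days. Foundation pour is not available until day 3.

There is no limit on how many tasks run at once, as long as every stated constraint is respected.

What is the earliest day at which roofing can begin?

9

Foundation pour cannot begin until its own release at day 3. It runs from day 3 to 3 + 2 = day 5.
Framing cannot begin until foundation pour (finishes day 5). It runs from day 5 to 5 + 4 = day 9.
Roofing waits on framing (finishes day 9); foundation pour (finishes day 5). The latest of these is day 9, which is the earliest roofing can start.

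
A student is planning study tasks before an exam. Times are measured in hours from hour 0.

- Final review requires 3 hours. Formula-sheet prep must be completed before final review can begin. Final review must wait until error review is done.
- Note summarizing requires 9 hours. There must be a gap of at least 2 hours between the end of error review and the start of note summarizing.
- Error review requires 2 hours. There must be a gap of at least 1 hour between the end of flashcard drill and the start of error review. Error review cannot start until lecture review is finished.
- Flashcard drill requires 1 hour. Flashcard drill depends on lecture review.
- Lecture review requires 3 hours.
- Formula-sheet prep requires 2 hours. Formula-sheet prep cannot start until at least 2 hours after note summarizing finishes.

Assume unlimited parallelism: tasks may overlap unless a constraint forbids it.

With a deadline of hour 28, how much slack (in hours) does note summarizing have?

Lecture review can start immediately at hour 0; it finishes at hour 3.
Flashcard drill waits on lecture review (finishes hour 3), so it starts at hour 3 and finishes at 3 + 1 = hour 4.
Error review has to wait for flashcard drill (finishes hour 4, plus 1-hour gap → hour 5); lecture review (finishes hour 3). The latest of these is hour 5, so error review runs hour 5 to 5 + 2 = hour 7.
Note summarizing cannot begin until error review (finishes hour 7, plus 2-hour gap → hour 9). It runs from hour 9 to 9 + 9 = hour 18.

Working backward from the deadline:
Nothing follows final review; the deadline of hour 28 is its only limit. It must start by 28 − 3 = hour 25.
Formula-sheet prep must finish before final review (must start by hour 25). With a 2-hour duration, formula-sheet prep must start by 25 − 2 = hour 23.
Note summarizing feeds into formula-sheet prep (must start by hour 23, minus 2-hour gap → hour 21); so note summarizing must finish by hour 21 and therefore start by hour 12.
So note summarizing can start as early as hour 9 and as late as hour 12, giving 12 − 9 = 3 hours of slack.

3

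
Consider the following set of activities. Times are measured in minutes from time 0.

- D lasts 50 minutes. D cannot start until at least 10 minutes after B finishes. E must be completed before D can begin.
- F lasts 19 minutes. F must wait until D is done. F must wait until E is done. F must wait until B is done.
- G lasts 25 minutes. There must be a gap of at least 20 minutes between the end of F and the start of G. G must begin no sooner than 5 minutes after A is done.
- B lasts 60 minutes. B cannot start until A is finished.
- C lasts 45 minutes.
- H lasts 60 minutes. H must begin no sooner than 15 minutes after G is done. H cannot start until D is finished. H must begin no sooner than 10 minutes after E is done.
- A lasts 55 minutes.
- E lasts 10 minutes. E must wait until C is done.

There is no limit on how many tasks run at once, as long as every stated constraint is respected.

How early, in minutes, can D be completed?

C can start immediately at minute 0; it finishes at minute 45.
E waits on C (finishes minute 45), so it starts at minute 45 and finishes at 45 + 10 = minute 55.
Nothing blocks A, so it runs from minute 0 to minute 55.
After A (finishes minute 55), B can start at minute 55 and finishes at minute 115.
D has to wait for B (finishes minute 115, plus 10-minute gap → minute 125); E (finishes minute 55). The latest of these is minute 125, so D runs minute 125 to 125 + 50 = minute 175.

175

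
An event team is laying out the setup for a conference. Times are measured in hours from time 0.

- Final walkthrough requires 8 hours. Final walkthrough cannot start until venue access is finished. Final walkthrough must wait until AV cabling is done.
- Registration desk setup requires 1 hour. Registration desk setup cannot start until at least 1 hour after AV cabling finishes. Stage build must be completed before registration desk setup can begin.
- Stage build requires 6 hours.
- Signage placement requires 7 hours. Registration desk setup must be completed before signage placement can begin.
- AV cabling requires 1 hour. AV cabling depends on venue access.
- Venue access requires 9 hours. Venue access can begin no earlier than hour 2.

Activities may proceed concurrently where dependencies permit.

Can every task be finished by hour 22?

Yes

Stage build has no prerequisites, so it starts at hour 0 and finishes at hour 6.
Venue access cannot begin until its own release at hour 2. It runs from hour 2 to 2 + 9 = hour 11.
AV cabling cannot begin until venue access (finishes hour 11). It runs from hour 11 to 11 + 1 = hour 12.
Final walkthrough cannot start until venue access (finishes hour 11); AV cabling (finishes hour 12). The controlling bound is hour 12, so final walkthrough finishes at 12 + 8 = hour 20.
Registration desk setup has to wait for AV cabling (finishes hour 12, plus 1-hour gap → hour 13); stage build (finishes hour 6). The latest of these is hour 13, so registration desk setup runs hour 13 to 13 + 1 = hour 14.
After registration desk setup (finishes hour 14), signage placement can start at hour 14 and finishes at hour 21.
Every task is finished by hour 21, which is no later than the deadline of 22, so the schedule is feasible.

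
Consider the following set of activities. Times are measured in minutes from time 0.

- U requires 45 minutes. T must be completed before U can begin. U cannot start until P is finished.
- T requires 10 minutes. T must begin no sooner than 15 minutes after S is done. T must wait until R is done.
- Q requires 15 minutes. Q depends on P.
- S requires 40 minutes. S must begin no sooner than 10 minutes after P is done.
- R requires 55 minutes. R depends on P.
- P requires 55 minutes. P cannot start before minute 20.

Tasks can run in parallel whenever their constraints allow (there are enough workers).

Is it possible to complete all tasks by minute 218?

Yes

P cannot begin until its own release at minute 20. It runs from minute 20 to 20 + 55 = minute 75.
After P (finishes minute 75, plus 10-minute gap → minute 85), S can start at minute 85 and finishes at minute 125.
R cannot begin until P (finishes minute 75). It runs from minute 75 to 75 + 55 = minute 130.
T cannot start until S (finishes minute 125, plus 15-minute gap → minute 140); R (finishes minute 130). The controlling bound is minute 140, so T finishes at 140 + 10 = minute 150.
U needs all of T (finishes minute 150); P (finishes minute 75). That puts its earliest start at minute 150; it finishes at 150 + 45 = minute 195.
Q cannot begin until P (finishes minute 75). It runs from minute 75 to 75 + 15 = minute 90.
Every task is finished by minute 195, which is no later than the deadline of 218, so the schedule is feasible.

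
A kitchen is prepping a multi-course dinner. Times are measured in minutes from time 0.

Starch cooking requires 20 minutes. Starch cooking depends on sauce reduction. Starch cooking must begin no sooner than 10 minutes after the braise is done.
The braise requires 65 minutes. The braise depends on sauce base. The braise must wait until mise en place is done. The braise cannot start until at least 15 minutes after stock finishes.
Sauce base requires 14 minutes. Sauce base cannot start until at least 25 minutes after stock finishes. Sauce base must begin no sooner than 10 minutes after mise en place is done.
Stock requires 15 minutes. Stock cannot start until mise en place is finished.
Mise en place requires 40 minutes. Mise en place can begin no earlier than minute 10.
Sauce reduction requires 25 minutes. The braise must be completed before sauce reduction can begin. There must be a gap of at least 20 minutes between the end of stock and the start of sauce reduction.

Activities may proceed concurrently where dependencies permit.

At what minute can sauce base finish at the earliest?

104

Mise en place cannot begin until its own release at minute 10. It runs from minute 10 to 10 + 40 = minute 50.
Stock waits on mise en place (finishes minute 50), so it starts at minute 50 and finishes at 50 + 15 = minute 65.
Sauce base cannot start until stock (finishes minute 65, plus 25-minute gap → minute 90); mise en place (finishes minute 50, plus 10-minute gap → minute 60). The controlling bound is minute 90, so sauce base finishes at 90 + 14 = minute 104.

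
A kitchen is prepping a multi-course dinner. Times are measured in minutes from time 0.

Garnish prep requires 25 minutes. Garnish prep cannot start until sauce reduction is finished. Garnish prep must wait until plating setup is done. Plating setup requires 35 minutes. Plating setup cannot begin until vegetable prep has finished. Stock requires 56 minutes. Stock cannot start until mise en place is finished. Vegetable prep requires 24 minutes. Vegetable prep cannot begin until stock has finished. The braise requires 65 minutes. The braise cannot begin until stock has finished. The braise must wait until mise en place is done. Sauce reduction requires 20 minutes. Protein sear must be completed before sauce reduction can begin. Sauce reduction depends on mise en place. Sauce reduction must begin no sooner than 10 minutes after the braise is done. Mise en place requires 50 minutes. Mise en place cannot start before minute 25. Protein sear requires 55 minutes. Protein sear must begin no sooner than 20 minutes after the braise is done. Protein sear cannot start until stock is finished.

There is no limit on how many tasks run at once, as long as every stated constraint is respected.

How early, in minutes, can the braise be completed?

Mise en place waits on its own release at minute 25, so it starts at minute 25 and finishes at 25 + 50 = minute 75.
Stock cannot begin until mise en place (finishes minute 75). It runs from minute 75 to 75 + 56 = minute 131.
The braise needs all of stock (finishes minute 131); mise en place (finishes minute 75). That puts its earliest start at minute 131; it finishes at 131 + 65 = minute 196.

196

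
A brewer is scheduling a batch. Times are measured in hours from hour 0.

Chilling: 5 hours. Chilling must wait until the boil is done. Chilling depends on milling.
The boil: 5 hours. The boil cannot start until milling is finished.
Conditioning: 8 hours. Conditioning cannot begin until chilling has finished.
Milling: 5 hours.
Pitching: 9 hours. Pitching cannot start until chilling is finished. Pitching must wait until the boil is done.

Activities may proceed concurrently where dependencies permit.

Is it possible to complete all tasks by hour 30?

Milling can start immediately at hour 0; it finishes at hour 5.
The boil cannot begin until milling (finishes hour 5). It runs from hour 5 to 5 + 5 = hour 10.
For chilling: the boil (finishes hour 10); milling (finishes hour 5). Taking the maximum gives a start of hour 10, and it finishes at 10 + 5 = hour 15.
Conditioning waits on chilling (finishes hour 15), so it starts at hour 15 and finishes at 15 + 8 = hour 23.
For pitching: chilling (finishes hour 15); the boil (finishes hour 10). Taking the maximum gives a start of hour 15, and it finishes at 15 + 9 = hour 24.
Every task is finished by hour 24, which is no later than the deadline of 30, so the schedule is feasible.

Yes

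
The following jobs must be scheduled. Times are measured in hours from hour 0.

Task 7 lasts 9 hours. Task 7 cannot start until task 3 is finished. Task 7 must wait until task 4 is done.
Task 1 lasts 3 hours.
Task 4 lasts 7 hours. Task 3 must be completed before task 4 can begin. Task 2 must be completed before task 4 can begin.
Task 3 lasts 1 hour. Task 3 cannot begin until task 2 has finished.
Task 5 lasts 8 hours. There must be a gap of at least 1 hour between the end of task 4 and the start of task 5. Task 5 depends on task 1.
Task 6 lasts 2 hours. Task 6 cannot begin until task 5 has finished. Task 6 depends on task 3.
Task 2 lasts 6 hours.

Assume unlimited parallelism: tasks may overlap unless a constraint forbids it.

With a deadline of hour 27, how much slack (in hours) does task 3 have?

Nothing blocks task 2, so it runs from hour 0 to hour 6.
Task 3 waits on task 2 (finishes hour 6), so it starts at hour 6 and finishes at 6 + 1 = hour 7.

Working backward from the deadline:
To finish by hour 27, task 6 (duration 2) must start no later than hour 25.
Since task 6 (must start by hour 25) depends on it, task 5 must finish by hour 25. Backing off its 8-hour duration gives a latest start of hour 17.
Task 7 must finish by hour 27; it takes 9 hours, so it must start by 27 − 9 = hour 18.
For task 4: task 5 (must start by hour 17, minus 1-hour gap → hour 16); task 7 (must start by hour 18). The most restrictive is hour 16; with a 7-hour duration, task 4 must start by hour 9.
For task 3: task 4 (must start by hour 9); task 6 (must start by hour 25); task 7 (must start by hour 18). The most restrictive is hour 9; with a 1-hour duration, task 3 must start by hour 8.
So task 3 can start as early as hour 6 and as late as hour 8, giving 8 − 6 = 2 hours of slack.

2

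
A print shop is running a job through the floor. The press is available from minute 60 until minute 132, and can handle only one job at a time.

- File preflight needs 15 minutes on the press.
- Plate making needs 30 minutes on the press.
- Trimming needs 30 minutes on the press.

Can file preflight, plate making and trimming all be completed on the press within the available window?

The press window is 132 − 60 = 72 minutes.
Running back to back, the jobs need 15 + 30 + 30 = 75 minutes on the press.
Since 75 > 72, they cannot all fit.

No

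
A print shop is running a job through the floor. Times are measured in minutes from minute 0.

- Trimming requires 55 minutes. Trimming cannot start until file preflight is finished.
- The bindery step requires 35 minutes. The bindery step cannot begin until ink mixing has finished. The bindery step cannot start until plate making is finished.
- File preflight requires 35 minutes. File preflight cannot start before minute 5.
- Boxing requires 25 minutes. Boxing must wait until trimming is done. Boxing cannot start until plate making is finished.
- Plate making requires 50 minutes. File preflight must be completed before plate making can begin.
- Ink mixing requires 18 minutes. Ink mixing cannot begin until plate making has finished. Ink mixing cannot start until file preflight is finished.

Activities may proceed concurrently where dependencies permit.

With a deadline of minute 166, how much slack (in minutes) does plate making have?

23

After its own release at minute 5, file preflight can start at minute 5 and finishes at minute 40.
Plate making cannot begin until file preflight (finishes minute 40). It runs from minute 40 to 40 + 50 = minute 90.

Working backward from the deadline:
The bindery step has no dependents, so it just needs to finish by minute 166. Starting by 166 − 35 = minute 131 achieves that.
Since the bindery step (must start by minute 131) depends on it, ink mixing must finish by minute 131. Backing off its 18-minute duration gives a latest start of minute 113.
Boxing has no dependents, so it just needs to finish by minute 166. Starting by 166 − 25 = minute 141 achieves that.
Plate making feeds ink mixing (must start by minute 113); the bindery step (must start by minute 131); boxing (must start by minute 141). Taking the minimum, plate making must finish by minute 113 and start by 113 − 50 = minute 63.
So plate making can start as early as minute 40 and as late as minute 63, giving 63 − 40 = 23 minutes of slack.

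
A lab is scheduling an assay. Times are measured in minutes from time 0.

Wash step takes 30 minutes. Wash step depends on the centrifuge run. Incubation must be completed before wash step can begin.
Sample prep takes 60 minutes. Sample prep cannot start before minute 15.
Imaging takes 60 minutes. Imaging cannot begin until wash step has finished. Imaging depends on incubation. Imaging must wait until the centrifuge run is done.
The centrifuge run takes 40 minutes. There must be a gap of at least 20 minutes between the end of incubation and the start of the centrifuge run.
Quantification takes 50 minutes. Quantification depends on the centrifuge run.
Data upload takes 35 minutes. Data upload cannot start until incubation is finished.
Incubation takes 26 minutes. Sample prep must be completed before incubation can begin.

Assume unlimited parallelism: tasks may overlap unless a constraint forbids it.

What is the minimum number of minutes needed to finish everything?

After its own release at minute 15, sample prep can start at minute 15 and finishes at minute 75.
Incubation cannot begin until sample prep (finishes minute 75). It runs from minute 75 to 75 + 26 = minute 101.
After incubation (finishes minute 101), data upload can start at minute 101 and finishes at minute 136.
The centrifuge run waits on incubation (finishes minute 101, plus 20-minute gap → minute 121), so it starts at minute 121 and finishes at 121 + 40 = minute 161.
Quantification waits on the centrifuge run (finishes minute 161), so it starts at minute 161 and finishes at 161 + 50 = minute 211.
For wash step: the centrifuge run (finishes minute 161); incubation (finishes minute 101). Taking the maximum gives a start of minute 161, and it finishes at 161 + 30 = minute 191.
Imaging has to wait for wash step (finishes minute 191); incubation (finishes minute 101); the centrifuge run (finishes minute 161). The latest of these is minute 191, so imaging runs minute 191 to 191 + 60 = minute 251.
All tasks are finished once the last one completes. Finish times: Sample prep at 75, Incubation at 101, The centrifuge run at 161, Wash step at 191, Imaging at 251, Quantification at 211, Data upload at 136. The latest is minute 251.

251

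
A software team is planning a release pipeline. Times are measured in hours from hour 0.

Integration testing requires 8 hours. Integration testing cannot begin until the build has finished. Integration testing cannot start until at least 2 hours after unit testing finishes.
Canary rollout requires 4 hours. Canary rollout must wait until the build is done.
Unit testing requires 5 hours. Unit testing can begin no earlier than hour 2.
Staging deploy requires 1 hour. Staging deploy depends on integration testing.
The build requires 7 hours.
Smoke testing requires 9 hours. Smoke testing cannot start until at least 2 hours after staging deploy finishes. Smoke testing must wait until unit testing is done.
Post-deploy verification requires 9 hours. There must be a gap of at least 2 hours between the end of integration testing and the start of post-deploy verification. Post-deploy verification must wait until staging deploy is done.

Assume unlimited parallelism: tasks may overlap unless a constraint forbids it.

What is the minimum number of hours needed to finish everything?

29

Unit testing cannot begin until its own release at hour 2. It runs from hour 2 to 2 + 5 = hour 7.
Nothing blocks the build, so it runs from hour 0 to hour 7.
Canary rollout waits on the build (finishes hour 7), so it starts at hour 7 and finishes at 7 + 4 = hour 11.
Integration testing needs all of the build (finishes hour 7); unit testing (finishes hour 7, plus 2-hour gap → hour 9). That puts its earliest start at hour 9; it finishes at 9 + 8 = hour 17.
Staging deploy cannot begin until integration testing (finishes hour 17). It runs from hour 17 to 17 + 1 = hour 18.
For post-deploy verification: integration testing (finishes hour 17, plus 2-hour gap → hour 19); staging deploy (finishes hour 18). Taking the maximum gives a start of hour 19, and it finishes at 19 + 9 = hour 28.
Smoke testing cannot start until staging deploy (finishes hour 18, plus 2-hour gap → hour 20); unit testing (finishes hour 7). The controlling bound is hour 20, so smoke testing finishes at 20 + 9 = hour 29.
All tasks are finished once the last one completes. Finish times: The build at 7, Unit testing at 7, Integration testing at 17, Staging deploy at 18, Smoke testing at 29, Canary rollout at 11, Post-deploy verification at 28. The latest is hour 29.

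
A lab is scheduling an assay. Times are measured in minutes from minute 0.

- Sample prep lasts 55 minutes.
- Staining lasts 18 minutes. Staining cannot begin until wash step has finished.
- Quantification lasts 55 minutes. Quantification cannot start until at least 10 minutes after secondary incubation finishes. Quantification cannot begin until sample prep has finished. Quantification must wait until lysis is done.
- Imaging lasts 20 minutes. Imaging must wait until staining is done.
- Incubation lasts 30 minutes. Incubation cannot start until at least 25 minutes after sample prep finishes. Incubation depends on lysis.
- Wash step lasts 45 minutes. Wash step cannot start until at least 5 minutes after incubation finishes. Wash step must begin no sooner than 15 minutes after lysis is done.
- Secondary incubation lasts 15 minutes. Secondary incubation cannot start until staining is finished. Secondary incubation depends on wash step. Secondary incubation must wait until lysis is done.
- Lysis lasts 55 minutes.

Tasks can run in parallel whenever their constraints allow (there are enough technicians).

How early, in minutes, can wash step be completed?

Lysis has no prerequisites, so it starts at minute 0 and finishes at minute 55.
Sample prep has no prerequisites, so it starts at minute 0 and finishes at minute 55.
Incubation cannot start until sample prep (finishes minute 55, plus 25-minute gap → minute 80); lysis (finishes minute 55). The controlling bound is minute 80, so incubation finishes at 80 + 30 = minute 110.
Wash step cannot start until incubation (finishes minute 110, plus 5-minute gap → minute 115); lysis (finishes minute 55, plus 15-minute gap → minute 70). The controlling bound is minute 115, so wash step finishes at 115 + 45 = minute 160.

160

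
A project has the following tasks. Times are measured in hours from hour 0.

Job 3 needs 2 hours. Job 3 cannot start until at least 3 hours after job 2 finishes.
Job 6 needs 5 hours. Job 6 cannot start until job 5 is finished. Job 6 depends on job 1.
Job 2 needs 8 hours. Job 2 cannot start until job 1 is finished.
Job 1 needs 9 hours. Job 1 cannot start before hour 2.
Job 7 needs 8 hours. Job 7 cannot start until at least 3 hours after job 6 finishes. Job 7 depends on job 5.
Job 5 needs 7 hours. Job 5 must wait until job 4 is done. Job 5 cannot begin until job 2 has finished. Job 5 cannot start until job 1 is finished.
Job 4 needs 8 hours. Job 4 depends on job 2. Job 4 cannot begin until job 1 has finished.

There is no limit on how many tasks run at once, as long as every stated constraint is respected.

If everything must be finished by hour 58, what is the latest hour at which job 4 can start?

Job 7 must finish by hour 58; it takes 8 hours, so it must start by 58 − 8 = hour 50.
Since job 7 (must start by hour 50, minus 3-hour gap → hour 47) depends on it, job 6 must finish by hour 47. Backing off its 5-hour duration gives a latest start of hour 42.
Job 5 must finish in time for job 6 (must start by hour 42); job 7 (must start by hour 50). The tightest is hour 42, so job 5 must start by 42 − 7 = hour 35.
Job 4 must finish before job 5 (must start by hour 35). With an 8-hour duration, job 4 must start by 35 − 8 = hour 27.

27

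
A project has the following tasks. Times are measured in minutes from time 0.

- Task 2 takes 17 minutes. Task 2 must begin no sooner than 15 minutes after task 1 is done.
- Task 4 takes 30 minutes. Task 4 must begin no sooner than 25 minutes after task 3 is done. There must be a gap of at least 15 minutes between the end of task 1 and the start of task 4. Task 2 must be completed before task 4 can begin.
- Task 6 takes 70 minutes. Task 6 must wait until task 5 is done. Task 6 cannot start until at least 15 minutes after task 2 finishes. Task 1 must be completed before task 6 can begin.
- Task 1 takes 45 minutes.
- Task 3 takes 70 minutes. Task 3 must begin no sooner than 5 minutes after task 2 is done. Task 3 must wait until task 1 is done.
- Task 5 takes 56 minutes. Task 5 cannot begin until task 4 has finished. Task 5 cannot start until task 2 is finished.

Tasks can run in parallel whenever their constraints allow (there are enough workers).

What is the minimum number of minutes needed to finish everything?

333

Task 1 has no prerequisites, so it starts at minute 0 and finishes at minute 45.
Task 2 cannot begin until task 1 (finishes minute 45, plus 15-minute gap → minute 60). It runs from minute 60 to 60 + 17 = minute 77.
For task 3: task 2 (finishes minute 77, plus 5-minute gap → minute 82); task 1 (finishes minute 45). Taking the maximum gives a start of minute 82, and it finishes at 82 + 70 = minute 152.
Task 4 cannot start until task 3 (finishes minute 152, plus 25-minute gap → minute 177); task 1 (finishes minute 45, plus 15-minute gap → minute 60); task 2 (finishes minute 77). The controlling bound is minute 177, so task 4 finishes at 177 + 30 = minute 207.
For task 5: task 4 (finishes minute 207); task 2 (finishes minute 77). Taking the maximum gives a start of minute 207, and it finishes at 207 + 56 = minute 263.
For task 6: task 5 (finishes minute 263); task 2 (finishes minute 77, plus 15-minute gap → minute 92); task 1 (finishes minute 45). Taking the maximum gives a start of minute 263, and it finishes at 263 + 70 = minute 333.
All tasks are finished once the last one completes. Finish times: Task 1 at 45, Task 2 at 77, Task 3 at 152, Task 4 at 207, Task 5 at 263, Task 6 at 333. The latest is minute 333.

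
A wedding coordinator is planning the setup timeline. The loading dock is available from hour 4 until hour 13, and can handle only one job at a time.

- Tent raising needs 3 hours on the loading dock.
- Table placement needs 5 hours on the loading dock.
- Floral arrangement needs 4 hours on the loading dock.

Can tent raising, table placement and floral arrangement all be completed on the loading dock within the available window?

The loading dock window is 13 − 4 = 9 hours.
Running back to back, the jobs need 3 + 5 + 4 = 12 hours on the loading dock.
Since 12 > 9, they cannot all fit.

No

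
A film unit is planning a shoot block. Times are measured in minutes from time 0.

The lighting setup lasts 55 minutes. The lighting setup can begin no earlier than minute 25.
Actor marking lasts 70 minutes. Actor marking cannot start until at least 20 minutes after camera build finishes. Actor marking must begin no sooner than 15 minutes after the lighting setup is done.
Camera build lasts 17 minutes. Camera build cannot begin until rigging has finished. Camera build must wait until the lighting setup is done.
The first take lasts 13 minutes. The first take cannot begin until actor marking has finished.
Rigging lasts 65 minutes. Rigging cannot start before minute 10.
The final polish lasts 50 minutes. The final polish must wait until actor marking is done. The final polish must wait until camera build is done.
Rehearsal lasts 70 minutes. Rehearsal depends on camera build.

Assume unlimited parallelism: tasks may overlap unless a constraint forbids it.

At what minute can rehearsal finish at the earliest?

The lighting setup cannot begin until its own release at minute 25. It runs from minute 25 to 25 + 55 = minute 80.
After its own release at minute 10, rigging can start at minute 10 and finishes at minute 75.
For camera build: rigging (finishes minute 75); the lighting setup (finishes minute 80). Taking the maximum gives a start of minute 80, and it finishes at 80 + 17 = minute 97.
Rehearsal waits on camera build (finishes minute 97), so it starts at minute 97 and finishes at 97 + 70 = minute 167.

167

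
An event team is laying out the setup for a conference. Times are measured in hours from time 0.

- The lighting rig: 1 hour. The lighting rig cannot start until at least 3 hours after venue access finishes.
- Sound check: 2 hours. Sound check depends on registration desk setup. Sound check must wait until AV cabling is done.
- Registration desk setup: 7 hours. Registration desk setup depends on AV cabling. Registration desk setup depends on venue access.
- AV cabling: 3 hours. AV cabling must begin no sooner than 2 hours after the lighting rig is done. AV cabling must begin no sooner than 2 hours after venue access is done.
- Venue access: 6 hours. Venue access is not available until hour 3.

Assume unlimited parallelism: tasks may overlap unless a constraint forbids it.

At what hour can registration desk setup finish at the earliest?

25

After its own release at hour 3, venue access can start at hour 3 and finishes at hour 9.
After venue access (finishes hour 9, plus 3-hour gap → hour 12), the lighting rig can start at hour 12 and finishes at hour 13.
AV cabling has to wait for the lighting rig (finishes hour 13, plus 2-hour gap → hour 15); venue access (finishes hour 9, plus 2-hour gap → hour 11). The latest of these is hour 15, so AV cabling runs hour 15 to 15 + 3 = hour 18.
Registration desk setup cannot start until AV cabling (finishes hour 18); venue access (finishes hour 9). The controlling bound is hour 18, so registration desk setup finishes at 18 + 7 = hour 25.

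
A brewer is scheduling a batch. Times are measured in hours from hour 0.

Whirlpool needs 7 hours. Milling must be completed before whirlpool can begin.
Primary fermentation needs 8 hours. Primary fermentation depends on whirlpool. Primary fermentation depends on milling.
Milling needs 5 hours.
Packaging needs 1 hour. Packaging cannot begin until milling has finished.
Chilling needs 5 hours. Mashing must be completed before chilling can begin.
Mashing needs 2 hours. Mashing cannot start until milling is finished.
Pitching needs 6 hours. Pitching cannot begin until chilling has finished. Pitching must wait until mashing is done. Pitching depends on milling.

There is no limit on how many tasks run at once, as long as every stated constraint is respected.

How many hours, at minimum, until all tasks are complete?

20

Milling can start immediately at hour 0; it finishes at hour 5.
Packaging waits on milling (finishes hour 5), so it starts at hour 5 and finishes at 5 + 1 = hour 6.
Whirlpool waits on milling (finishes hour 5), so it starts at hour 5 and finishes at 5 + 7 = hour 12.
Primary fermentation cannot start until whirlpool (finishes hour 12); milling (finishes hour 5). The controlling bound is hour 12, so primary fermentation finishes at 12 + 8 = hour 20.
After milling (finishes hour 5), mashing can start at hour 5 and finishes at hour 7.
Chilling cannot begin until mashing (finishes hour 7). It runs from hour 7 to 7 + 5 = hour 12.
Pitching needs all of chilling (finishes hour 12); mashing (finishes hour 7); milling (finishes hour 5). That puts its earliest start at hour 12; it finishes at 12 + 6 = hour 18.
All tasks are finished once the last one completes. Finish times: Milling at 5, Mashing at 7, Whirlpool at 12, Chilling at 12, Pitching at 18, Primary fermentation at 20, Packaging at 6. The latest is hour 20.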